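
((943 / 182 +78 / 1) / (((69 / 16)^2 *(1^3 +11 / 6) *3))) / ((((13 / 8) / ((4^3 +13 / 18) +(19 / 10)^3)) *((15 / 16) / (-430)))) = -490793912246272 / 46164441375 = -10631.43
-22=-22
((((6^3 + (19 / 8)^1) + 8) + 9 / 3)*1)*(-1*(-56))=12845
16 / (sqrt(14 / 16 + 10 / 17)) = 32 * sqrt(6766) / 199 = 13.23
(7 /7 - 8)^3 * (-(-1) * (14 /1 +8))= -7546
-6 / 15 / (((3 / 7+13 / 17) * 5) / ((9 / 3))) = -357 / 1775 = -0.20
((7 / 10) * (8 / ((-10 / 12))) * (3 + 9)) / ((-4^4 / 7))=441 / 200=2.20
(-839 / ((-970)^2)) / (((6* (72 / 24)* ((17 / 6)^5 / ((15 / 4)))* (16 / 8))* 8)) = -67959 / 1068754761040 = -0.00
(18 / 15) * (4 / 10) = 12 / 25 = 0.48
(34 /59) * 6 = 204 /59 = 3.46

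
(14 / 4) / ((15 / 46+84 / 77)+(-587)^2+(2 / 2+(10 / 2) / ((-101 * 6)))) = 536613 / 52828999246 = 0.00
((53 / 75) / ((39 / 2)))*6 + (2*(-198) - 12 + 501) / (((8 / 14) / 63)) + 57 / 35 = 279964121 / 27300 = 10255.10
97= 97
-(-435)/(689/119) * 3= 155295/689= 225.39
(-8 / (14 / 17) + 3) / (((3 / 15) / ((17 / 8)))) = -3995 / 56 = -71.34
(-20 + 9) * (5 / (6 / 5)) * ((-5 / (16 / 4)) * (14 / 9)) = 9625 / 108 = 89.12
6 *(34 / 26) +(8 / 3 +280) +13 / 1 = 11837 / 39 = 303.51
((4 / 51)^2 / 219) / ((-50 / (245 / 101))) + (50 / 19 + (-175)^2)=167395145962927 / 5465494305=30627.63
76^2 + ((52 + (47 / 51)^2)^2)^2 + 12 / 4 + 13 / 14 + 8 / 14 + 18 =714612615864811667279 / 91535889140802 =7806911.83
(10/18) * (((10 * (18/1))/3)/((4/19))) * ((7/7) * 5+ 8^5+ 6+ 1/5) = 5190040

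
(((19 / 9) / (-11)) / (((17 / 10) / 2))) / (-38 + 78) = -19 / 3366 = -0.01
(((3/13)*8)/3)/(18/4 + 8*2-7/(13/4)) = 16/477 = 0.03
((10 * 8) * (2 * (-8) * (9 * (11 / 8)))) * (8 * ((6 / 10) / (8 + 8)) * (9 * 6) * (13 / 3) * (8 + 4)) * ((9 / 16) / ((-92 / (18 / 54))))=625482 / 23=27194.87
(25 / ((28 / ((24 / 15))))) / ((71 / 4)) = 0.08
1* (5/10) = 1/2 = 0.50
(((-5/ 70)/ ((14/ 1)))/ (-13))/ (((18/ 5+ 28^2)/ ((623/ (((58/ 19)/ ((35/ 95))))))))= 445/ 11877008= 0.00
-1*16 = -16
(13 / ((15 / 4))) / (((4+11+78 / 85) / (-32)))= -28288 / 4059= -6.97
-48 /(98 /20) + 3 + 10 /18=-6.24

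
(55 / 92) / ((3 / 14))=385 / 138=2.79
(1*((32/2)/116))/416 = 1/3016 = 0.00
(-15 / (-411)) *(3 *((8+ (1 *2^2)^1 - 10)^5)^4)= 15728640 / 137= 114807.59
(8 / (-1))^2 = 64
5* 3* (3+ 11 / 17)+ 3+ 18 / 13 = 13059 / 221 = 59.09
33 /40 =0.82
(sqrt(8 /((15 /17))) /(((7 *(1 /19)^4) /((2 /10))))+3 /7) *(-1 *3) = -260642 *sqrt(510) /175 - 9 /7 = -33636.29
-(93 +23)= -116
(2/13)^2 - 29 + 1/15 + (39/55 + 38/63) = -16160623/585585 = -27.60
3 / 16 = 0.19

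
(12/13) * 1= 12/13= 0.92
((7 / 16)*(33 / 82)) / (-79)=-231 / 103648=-0.00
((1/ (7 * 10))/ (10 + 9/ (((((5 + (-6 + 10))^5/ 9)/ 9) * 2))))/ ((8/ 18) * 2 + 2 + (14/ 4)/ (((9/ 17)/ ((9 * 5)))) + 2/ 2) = 1458/ 307787375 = 0.00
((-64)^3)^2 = 68719476736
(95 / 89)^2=9025 / 7921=1.14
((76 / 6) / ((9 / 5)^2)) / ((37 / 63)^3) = 977550 / 50653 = 19.30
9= 9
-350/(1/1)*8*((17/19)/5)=-9520/19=-501.05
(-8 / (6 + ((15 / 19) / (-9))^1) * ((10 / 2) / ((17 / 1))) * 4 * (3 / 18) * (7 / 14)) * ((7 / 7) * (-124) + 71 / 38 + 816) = -31020 / 337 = -92.05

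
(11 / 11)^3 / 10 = 1 / 10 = 0.10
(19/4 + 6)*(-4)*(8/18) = -172/9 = -19.11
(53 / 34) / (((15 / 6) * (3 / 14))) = 742 / 255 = 2.91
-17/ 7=-2.43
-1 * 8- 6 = -14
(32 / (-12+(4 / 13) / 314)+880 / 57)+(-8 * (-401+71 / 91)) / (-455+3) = 5.69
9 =9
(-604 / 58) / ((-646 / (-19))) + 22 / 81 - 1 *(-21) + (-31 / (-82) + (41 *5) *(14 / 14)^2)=226.34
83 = 83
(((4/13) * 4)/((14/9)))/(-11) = -0.07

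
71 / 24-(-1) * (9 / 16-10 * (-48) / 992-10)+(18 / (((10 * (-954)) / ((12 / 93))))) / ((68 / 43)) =-40190137 / 6703440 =-6.00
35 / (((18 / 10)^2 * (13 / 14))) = 12250 / 1053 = 11.63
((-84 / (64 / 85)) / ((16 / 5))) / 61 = -8925 / 15616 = -0.57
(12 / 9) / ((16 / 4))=1 / 3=0.33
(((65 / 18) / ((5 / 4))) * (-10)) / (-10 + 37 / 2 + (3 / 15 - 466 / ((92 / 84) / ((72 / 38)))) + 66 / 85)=0.04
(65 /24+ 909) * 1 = 21881 /24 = 911.71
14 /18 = 7 /9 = 0.78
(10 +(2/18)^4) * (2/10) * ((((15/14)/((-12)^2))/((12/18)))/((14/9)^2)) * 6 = 1339/24192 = 0.06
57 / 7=8.14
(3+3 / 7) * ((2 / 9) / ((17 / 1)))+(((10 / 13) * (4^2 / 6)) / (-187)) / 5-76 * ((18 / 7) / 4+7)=-1744186 / 3003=-580.81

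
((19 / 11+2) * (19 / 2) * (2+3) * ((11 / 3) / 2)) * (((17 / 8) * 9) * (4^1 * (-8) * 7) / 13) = -1390515 / 13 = -106962.69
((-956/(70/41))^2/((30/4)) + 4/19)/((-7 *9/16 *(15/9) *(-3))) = 233522791232/109974375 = 2123.43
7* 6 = 42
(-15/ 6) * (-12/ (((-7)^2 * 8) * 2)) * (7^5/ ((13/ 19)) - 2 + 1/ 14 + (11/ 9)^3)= 16295494805/ 17336592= 939.95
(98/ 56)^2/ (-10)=-49/ 160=-0.31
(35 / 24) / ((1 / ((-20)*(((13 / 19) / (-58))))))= 2275 / 6612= 0.34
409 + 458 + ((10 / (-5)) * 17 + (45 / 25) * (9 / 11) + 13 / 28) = 1285803 / 1540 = 834.94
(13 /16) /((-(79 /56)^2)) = -0.41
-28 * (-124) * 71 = 246512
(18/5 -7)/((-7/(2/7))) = 34/245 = 0.14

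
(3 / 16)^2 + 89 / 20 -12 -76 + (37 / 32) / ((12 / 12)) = -105419 / 1280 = -82.36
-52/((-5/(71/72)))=923/90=10.26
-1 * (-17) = 17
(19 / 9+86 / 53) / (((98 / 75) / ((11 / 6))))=489775 / 93492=5.24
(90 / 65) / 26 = 9 / 169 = 0.05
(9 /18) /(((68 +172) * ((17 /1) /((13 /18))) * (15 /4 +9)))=13 /1872720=0.00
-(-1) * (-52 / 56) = -13 / 14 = -0.93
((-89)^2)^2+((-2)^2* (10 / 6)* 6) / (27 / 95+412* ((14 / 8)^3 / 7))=30109813289977 / 479897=62742241.13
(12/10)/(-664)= -3/1660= -0.00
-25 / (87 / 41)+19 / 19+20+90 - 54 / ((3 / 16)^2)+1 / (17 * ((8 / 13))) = -16998869 / 11832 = -1436.69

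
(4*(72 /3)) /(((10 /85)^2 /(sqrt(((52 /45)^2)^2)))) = 6251648 /675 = 9261.70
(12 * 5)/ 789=20/ 263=0.08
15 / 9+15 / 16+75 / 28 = 1775 / 336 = 5.28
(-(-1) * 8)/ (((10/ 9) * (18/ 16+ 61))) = 288/ 2485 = 0.12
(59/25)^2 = 5.57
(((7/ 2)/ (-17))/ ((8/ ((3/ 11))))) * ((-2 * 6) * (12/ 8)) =189/ 1496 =0.13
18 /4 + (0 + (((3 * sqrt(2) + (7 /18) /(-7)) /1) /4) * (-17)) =341 /72 - 51 * sqrt(2) /4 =-13.30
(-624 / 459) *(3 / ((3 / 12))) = -832 / 51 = -16.31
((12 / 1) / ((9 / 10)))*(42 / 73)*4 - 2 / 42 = 46967 / 1533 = 30.64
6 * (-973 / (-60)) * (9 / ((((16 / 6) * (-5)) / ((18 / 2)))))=-236439 / 400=-591.10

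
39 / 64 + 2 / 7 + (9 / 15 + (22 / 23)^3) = 2.37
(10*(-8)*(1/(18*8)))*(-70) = 350/9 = 38.89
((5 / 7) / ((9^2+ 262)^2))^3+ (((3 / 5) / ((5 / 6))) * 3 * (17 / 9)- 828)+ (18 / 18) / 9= -103530385728885273657374 / 125672819418738901575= -823.81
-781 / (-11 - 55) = 71 / 6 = 11.83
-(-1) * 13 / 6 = 13 / 6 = 2.17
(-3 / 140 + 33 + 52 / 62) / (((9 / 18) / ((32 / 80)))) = 146767 / 5425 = 27.05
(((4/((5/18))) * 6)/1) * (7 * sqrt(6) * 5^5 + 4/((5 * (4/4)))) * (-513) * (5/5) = -969570000 * sqrt(6) - 886464/25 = -2374987228.47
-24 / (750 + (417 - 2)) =-24 / 1165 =-0.02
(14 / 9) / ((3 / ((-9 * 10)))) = -140 / 3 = -46.67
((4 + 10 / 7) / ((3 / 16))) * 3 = 608 / 7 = 86.86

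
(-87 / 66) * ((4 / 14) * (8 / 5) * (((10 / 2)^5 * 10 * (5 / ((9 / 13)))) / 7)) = -19428.98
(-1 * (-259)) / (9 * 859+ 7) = 259 / 7738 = 0.03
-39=-39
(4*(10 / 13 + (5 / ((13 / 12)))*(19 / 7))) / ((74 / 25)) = 17.97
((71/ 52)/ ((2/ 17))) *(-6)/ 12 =-1207/ 208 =-5.80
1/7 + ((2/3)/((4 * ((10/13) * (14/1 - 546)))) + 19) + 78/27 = 2109721/95760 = 22.03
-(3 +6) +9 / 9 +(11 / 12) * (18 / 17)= -239 / 34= -7.03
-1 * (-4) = 4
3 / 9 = 1 / 3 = 0.33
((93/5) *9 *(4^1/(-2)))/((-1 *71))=1674/355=4.72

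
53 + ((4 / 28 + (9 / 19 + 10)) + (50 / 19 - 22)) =5885 / 133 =44.25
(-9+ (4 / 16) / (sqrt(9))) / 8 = -107 / 96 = -1.11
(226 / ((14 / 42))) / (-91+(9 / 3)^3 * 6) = 678 / 71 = 9.55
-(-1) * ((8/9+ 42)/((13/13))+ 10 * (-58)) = -4834/9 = -537.11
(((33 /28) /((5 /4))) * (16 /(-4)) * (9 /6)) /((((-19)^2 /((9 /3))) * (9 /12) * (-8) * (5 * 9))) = 11 /63175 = 0.00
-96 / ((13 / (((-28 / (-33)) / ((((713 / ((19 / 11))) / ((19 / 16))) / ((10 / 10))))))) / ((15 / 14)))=-21660 / 1121549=-0.02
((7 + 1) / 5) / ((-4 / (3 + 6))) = -18 / 5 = -3.60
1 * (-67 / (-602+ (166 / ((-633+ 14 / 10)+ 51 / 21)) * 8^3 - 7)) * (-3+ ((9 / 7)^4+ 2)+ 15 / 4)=77687555585 / 157366428436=0.49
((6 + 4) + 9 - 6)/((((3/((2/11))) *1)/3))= 26/11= 2.36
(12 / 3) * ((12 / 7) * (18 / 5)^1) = 864 / 35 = 24.69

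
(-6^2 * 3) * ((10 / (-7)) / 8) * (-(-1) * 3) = 405 / 7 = 57.86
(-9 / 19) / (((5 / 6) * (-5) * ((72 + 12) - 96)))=-9 / 950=-0.01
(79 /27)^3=493039 /19683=25.05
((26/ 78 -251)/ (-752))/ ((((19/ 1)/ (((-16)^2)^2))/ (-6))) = -131072/ 19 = -6898.53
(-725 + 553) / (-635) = 172 / 635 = 0.27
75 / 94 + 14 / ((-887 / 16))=45469 / 83378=0.55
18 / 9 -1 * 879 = -877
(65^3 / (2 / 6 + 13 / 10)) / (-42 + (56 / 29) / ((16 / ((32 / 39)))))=-931802625 / 232211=-4012.74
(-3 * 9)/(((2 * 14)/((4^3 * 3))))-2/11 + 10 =-13500/77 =-175.32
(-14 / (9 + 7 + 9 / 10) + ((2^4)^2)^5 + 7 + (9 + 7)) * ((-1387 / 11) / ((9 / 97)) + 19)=-1473323368893432.81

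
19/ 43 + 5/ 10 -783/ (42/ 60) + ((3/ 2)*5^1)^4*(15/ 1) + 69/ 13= 2901794127/ 62608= 46348.62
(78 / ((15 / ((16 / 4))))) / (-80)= -13 / 50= -0.26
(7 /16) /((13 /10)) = 35 /104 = 0.34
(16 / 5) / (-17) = -0.19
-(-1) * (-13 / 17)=-13 / 17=-0.76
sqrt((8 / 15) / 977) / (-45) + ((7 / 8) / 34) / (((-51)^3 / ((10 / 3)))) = -0.00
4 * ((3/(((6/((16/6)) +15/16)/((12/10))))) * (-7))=-2688/85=-31.62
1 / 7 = 0.14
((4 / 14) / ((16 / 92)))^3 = 12167 / 2744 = 4.43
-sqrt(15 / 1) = -sqrt(15) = -3.87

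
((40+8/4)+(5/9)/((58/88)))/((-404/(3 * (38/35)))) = -106229/307545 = -0.35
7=7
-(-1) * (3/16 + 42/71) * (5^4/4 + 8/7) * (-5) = -19500975/31808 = -613.08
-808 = -808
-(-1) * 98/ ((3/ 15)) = 490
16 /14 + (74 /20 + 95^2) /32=634569 /2240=283.29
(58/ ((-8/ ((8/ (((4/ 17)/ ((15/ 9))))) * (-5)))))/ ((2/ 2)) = 12325/ 6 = 2054.17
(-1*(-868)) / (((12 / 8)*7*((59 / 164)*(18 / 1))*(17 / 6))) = 40672 / 9027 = 4.51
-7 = -7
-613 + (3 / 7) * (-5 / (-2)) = -8567 / 14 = -611.93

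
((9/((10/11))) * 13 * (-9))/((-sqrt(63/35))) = 3861 * sqrt(5)/10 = 863.35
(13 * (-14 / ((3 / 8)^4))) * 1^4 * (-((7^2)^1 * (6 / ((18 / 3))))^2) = 1789878272 / 81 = 22097262.62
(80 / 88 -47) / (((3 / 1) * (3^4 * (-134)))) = 0.00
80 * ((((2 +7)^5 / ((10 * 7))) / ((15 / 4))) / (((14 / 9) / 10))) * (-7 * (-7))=5668704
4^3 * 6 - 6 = 378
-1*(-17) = 17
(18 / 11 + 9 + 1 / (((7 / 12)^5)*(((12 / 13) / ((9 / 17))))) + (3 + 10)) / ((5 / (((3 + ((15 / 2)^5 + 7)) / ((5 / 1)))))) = 3835478679877 / 125716360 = 30508.99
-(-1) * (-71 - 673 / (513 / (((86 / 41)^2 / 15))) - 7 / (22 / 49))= -86.98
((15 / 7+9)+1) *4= 340 / 7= 48.57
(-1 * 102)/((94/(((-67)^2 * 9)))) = -2060451/47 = -43839.38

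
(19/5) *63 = 239.40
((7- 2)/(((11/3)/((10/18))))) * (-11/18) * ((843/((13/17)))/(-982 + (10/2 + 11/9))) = 0.52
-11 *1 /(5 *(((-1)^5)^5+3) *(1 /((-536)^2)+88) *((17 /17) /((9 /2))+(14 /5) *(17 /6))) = -14221152 /9278511983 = -0.00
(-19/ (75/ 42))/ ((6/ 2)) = -266/ 75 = -3.55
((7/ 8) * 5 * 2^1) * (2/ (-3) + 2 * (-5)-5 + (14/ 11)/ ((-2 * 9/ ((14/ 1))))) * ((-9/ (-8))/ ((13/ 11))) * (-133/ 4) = 7676095/ 1664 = 4613.04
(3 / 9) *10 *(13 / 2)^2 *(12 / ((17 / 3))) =298.24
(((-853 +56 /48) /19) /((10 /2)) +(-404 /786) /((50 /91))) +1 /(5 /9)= -53069 /6550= -8.10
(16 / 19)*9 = 144 / 19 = 7.58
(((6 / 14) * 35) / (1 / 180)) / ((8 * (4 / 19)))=12825 / 8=1603.12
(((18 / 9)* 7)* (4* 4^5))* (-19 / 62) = -544768 / 31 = -17573.16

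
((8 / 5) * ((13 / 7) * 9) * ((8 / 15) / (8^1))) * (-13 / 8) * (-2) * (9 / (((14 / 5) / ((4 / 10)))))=9126 / 1225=7.45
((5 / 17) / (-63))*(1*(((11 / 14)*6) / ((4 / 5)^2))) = -1375 / 39984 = -0.03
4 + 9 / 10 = 4.90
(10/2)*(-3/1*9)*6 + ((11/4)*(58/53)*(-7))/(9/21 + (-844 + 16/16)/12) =-83896888/103615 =-809.70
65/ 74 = 0.88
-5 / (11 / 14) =-70 / 11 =-6.36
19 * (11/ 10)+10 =309/ 10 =30.90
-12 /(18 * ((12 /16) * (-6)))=4 /27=0.15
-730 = -730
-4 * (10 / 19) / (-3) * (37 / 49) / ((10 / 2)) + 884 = 2469308 / 2793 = 884.11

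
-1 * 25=-25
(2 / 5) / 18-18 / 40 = -77 / 180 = -0.43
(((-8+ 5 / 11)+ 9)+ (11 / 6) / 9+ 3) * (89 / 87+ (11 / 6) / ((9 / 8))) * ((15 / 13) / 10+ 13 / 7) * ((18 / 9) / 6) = 2063194181 / 253945692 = 8.12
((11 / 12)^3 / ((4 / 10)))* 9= 6655 / 384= 17.33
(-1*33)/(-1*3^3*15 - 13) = 3/38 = 0.08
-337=-337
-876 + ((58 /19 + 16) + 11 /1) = -16073 /19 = -845.95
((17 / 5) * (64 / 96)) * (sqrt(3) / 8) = 17 * sqrt(3) / 60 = 0.49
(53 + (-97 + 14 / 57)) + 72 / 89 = -217862 / 5073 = -42.95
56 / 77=8 / 11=0.73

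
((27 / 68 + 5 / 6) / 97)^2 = 63001 / 391564944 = 0.00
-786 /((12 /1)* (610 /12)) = -393 /305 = -1.29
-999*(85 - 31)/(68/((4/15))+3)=-8991/43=-209.09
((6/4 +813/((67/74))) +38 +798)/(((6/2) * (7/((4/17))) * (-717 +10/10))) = -232549/8563002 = -0.03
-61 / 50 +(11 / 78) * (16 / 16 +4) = -502 / 975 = -0.51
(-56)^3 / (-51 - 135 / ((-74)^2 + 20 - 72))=45359104 / 13179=3441.77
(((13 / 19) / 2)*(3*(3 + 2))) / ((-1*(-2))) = 195 / 76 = 2.57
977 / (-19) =-977 / 19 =-51.42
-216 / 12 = -18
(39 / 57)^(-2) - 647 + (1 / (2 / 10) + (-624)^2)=65696407 / 169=388736.14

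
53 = 53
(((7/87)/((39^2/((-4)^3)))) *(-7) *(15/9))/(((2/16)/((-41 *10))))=-51430400/396981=-129.55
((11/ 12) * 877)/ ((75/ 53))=511291/ 900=568.10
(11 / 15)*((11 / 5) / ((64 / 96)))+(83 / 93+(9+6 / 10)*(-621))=-27706037 / 4650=-5958.29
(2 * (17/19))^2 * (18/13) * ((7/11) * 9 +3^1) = 1997568/51623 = 38.70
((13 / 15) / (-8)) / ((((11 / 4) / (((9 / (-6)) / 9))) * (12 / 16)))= 13 / 1485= 0.01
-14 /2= -7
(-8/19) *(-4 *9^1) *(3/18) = 2.53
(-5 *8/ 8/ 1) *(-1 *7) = 35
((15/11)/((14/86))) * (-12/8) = -1935/154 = -12.56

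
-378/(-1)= 378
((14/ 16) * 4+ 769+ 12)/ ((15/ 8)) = 2092/ 5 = 418.40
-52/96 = -13/24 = -0.54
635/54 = 11.76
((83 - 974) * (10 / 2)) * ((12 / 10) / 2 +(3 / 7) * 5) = -85536 / 7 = -12219.43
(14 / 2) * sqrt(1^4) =7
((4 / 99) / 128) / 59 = 1 / 186912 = 0.00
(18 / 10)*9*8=648 / 5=129.60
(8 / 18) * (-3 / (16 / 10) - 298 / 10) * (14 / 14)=-14.08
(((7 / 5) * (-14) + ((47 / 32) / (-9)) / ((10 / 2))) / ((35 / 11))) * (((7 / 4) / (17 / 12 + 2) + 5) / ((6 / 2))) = -35140853 / 3099600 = -11.34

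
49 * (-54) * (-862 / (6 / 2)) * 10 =7602840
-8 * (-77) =616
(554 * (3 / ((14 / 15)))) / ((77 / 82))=1022130 / 539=1896.35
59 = 59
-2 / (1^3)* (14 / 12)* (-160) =1120 / 3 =373.33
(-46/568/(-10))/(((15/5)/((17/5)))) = 391/42600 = 0.01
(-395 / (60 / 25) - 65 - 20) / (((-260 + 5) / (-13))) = -7787 / 612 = -12.72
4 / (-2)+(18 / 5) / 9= -8 / 5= -1.60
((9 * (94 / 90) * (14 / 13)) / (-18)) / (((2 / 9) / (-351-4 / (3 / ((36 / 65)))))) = 7521927 / 8450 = 890.17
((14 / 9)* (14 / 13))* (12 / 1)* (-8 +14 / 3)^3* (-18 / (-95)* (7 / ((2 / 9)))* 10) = -10976000 / 247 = -44437.25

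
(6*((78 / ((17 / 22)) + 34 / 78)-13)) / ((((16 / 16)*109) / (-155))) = -18164140 / 24089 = -754.04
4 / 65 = 0.06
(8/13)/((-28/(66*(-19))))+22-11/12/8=431959/8736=49.45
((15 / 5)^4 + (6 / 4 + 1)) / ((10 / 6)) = 501 / 10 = 50.10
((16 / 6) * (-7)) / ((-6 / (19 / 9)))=532 / 81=6.57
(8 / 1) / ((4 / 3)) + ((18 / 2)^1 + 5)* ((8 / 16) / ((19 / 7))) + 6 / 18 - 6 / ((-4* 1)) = 1187 / 114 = 10.41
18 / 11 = 1.64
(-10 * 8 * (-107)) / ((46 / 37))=158360 / 23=6885.22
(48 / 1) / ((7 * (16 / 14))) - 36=-30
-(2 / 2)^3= -1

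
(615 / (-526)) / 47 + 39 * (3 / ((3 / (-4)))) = -3857247 / 24722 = -156.02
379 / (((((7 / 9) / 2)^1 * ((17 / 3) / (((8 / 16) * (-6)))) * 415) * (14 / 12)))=-368388 / 345695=-1.07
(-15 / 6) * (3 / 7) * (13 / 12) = -65 / 56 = -1.16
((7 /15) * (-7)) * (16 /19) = -784 /285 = -2.75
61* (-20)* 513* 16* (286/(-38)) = 75366720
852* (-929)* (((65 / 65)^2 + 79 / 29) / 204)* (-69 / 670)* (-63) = -15483083742 / 165155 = -93748.80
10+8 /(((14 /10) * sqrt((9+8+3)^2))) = 72 /7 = 10.29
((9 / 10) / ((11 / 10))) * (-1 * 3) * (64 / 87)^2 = -12288 / 9251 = -1.33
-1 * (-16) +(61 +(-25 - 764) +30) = -682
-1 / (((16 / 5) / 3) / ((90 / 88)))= -0.96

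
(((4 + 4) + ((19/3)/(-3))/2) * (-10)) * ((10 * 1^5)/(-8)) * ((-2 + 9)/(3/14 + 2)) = 153125/558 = 274.42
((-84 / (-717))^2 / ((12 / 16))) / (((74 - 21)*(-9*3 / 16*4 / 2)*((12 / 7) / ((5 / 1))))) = -219520 / 735661359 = -0.00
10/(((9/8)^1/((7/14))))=40/9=4.44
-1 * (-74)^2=-5476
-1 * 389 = -389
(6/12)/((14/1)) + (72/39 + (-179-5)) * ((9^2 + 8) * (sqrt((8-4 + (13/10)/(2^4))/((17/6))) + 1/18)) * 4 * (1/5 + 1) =-1264512 * sqrt(166515)/5525-23604029/5460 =-97716.73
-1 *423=-423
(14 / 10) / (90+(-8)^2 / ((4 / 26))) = 7 / 2530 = 0.00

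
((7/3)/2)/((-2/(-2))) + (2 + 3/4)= 47/12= 3.92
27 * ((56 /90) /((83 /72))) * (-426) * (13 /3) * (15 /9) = -44837.78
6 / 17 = 0.35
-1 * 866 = -866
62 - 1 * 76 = -14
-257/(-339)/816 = 257/276624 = 0.00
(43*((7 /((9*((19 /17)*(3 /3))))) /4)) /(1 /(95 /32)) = 25585 /1152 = 22.21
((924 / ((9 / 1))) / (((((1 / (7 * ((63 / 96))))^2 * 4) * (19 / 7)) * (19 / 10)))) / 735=26411 / 184832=0.14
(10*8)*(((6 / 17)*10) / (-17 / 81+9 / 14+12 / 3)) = 5443200 / 85459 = 63.69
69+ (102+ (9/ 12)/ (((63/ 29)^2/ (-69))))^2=26002249249/ 3111696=8356.29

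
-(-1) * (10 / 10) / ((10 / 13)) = 13 / 10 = 1.30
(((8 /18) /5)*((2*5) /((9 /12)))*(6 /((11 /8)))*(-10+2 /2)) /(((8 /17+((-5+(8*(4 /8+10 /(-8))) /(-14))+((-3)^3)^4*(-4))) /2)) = 30464 /695657611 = 0.00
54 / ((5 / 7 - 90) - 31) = -189 / 421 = -0.45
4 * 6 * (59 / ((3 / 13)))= 6136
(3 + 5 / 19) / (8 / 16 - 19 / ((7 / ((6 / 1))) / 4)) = -868 / 17195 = -0.05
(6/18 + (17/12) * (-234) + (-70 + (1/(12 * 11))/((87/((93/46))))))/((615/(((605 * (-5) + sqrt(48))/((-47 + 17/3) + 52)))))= 3885233275/21002496 - 14128121 * sqrt(3)/57756864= 184.57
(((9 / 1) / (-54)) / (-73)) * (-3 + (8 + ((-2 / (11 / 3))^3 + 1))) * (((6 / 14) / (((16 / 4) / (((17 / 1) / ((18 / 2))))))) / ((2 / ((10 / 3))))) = 15725 / 3497868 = 0.00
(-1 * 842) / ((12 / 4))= -280.67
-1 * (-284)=284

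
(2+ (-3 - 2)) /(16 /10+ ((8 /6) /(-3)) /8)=-270 /139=-1.94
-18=-18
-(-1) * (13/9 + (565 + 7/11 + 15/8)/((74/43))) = 19411823/58608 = 331.21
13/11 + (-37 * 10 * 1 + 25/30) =-24287/66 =-367.98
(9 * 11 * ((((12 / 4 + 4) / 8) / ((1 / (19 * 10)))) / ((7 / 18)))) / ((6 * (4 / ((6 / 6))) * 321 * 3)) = 3135 / 1712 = 1.83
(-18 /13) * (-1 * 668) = 12024 /13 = 924.92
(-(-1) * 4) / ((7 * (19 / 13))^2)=676 / 17689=0.04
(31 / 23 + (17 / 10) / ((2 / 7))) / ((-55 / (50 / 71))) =-3357 / 35926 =-0.09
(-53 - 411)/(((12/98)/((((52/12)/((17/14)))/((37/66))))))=-45517472/1887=-24121.61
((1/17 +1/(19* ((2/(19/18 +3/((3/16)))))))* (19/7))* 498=489949/714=686.20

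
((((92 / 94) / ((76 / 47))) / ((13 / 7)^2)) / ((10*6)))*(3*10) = 1127 / 12844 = 0.09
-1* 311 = -311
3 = 3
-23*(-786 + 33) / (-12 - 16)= -17319 / 28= -618.54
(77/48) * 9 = 231/16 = 14.44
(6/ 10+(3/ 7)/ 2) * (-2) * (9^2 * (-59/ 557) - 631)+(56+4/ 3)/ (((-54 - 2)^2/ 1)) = 6822943147/ 6550320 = 1041.62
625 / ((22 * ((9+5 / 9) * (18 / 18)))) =5625 / 1892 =2.97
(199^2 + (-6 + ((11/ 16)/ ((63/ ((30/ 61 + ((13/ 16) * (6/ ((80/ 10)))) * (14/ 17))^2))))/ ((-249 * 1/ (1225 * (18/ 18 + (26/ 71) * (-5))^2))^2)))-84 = 1096803757201284990954716861/ 27759365882214863486976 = 39511.12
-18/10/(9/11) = -11/5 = -2.20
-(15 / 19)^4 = -50625 / 130321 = -0.39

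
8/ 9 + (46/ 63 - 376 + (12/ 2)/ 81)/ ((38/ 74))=-2620552/ 3591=-729.76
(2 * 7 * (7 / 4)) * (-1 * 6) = -147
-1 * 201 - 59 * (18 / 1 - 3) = -1086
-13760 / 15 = -2752 / 3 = -917.33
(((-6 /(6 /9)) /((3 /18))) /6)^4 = 6561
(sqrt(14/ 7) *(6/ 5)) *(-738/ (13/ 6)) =-26568 *sqrt(2)/ 65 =-578.04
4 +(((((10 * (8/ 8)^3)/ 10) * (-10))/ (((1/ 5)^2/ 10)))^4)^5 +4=90949470177292823791503906250000000000000000000000000000000000000008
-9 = -9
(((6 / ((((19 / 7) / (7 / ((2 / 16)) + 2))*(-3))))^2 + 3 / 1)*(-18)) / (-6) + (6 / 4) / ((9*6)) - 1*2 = 71300485 / 12996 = 5486.34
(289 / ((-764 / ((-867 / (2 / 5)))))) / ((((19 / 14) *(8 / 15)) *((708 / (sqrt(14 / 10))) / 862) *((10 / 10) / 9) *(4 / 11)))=40388.02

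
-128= -128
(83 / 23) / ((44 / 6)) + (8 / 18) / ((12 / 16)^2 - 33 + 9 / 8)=1090357 / 2281554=0.48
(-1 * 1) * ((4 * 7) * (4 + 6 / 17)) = -2072 / 17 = -121.88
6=6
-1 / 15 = -0.07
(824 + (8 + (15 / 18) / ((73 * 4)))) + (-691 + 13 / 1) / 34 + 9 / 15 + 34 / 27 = 1090881953 / 1340280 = 813.92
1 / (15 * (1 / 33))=11 / 5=2.20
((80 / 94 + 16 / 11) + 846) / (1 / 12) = 5262888 / 517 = 10179.67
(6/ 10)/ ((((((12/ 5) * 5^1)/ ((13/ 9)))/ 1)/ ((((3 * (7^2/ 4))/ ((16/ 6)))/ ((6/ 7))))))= 4459/ 3840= 1.16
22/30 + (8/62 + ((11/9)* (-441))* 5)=-1252774/465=-2694.14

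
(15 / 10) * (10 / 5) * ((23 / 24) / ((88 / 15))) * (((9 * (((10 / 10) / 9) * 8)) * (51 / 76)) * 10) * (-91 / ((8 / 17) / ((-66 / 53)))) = 408291975 / 64448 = 6335.22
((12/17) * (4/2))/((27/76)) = 3.97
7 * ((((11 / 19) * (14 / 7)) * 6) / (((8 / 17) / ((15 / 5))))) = 11781 / 38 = 310.03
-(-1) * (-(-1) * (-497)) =-497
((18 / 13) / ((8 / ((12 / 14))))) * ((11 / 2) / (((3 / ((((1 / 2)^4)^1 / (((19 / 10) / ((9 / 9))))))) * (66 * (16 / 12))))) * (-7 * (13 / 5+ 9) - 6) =-981 / 110656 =-0.01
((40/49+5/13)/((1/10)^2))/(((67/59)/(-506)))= -2283831000/42679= -53511.82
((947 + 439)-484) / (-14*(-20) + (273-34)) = 902 / 519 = 1.74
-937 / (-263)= 937 / 263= 3.56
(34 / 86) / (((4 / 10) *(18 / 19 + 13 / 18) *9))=1615 / 24553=0.07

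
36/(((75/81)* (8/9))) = 43.74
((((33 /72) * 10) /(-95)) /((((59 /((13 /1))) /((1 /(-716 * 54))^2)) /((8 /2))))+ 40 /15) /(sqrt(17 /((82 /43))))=13406307107185 * sqrt(59942) /3675003935796288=0.89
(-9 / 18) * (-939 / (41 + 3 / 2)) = 939 / 85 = 11.05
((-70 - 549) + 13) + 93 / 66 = -13301 / 22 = -604.59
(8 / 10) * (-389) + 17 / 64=-99499 / 320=-310.93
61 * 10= 610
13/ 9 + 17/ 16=361/ 144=2.51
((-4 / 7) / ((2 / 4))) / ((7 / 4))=-32 / 49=-0.65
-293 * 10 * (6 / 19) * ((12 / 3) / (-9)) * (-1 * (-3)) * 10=234400 / 19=12336.84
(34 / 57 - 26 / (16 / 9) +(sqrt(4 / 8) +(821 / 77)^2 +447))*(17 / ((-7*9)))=-147.70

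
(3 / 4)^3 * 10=135 / 32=4.22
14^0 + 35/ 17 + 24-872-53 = -15265/ 17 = -897.94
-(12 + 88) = -100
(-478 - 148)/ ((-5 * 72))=313/ 180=1.74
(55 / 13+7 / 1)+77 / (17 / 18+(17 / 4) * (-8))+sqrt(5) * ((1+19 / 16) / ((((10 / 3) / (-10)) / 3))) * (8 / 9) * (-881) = 9836 / 1105+30835 * sqrt(5) / 2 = 34483.48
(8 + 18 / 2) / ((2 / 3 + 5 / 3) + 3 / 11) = 561 / 86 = 6.52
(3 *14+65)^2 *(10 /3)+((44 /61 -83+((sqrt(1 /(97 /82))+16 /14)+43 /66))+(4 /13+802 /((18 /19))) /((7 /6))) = sqrt(7954) /97+677057135 /17446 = 38809.65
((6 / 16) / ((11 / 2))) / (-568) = -3 / 24992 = -0.00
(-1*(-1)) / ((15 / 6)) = 2 / 5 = 0.40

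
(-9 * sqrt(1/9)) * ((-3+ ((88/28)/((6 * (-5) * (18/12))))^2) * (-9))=-297191/3675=-80.87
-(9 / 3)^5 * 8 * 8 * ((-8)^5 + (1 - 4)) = 509654592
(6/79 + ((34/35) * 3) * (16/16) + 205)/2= 575093/5530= 104.00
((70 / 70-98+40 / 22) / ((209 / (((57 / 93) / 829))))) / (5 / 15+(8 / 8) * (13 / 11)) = -3141 / 14134450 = -0.00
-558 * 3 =-1674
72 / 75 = 24 / 25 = 0.96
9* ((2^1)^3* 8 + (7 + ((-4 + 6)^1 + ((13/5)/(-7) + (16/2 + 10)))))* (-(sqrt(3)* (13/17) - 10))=57096/7 - 371124* sqrt(3)/595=7076.23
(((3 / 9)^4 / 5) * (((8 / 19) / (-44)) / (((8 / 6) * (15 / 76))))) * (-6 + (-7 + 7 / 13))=0.00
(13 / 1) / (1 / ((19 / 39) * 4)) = 76 / 3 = 25.33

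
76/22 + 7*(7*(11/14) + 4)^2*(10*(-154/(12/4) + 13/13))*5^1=-104933447/66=-1589900.71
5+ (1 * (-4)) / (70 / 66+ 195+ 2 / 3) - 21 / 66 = 55481 / 11902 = 4.66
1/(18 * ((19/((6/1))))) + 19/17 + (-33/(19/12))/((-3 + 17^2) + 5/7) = 229592/216087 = 1.06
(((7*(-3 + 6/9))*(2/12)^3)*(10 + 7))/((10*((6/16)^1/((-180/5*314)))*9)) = 523124/1215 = 430.55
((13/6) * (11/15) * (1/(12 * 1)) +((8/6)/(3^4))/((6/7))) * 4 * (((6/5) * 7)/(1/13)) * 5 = 402311/1215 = 331.12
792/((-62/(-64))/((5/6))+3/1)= 7040/37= 190.27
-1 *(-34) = 34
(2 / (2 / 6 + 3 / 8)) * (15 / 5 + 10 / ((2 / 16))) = 3984 / 17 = 234.35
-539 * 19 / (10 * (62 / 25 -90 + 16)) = 51205 / 3576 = 14.32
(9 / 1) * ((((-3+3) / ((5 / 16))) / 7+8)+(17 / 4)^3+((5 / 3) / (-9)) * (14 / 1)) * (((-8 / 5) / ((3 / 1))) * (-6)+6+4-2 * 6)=28399 / 32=887.47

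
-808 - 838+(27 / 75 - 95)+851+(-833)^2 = 17324984 / 25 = 692999.36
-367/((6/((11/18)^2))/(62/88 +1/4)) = -28259/1296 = -21.80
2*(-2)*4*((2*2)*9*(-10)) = 5760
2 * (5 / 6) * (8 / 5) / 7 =8 / 21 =0.38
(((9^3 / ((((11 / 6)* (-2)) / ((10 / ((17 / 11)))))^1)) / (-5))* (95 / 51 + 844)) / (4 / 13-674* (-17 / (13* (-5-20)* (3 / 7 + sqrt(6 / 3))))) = -168774544185975* sqrt(2) / 27131952553-1275125256349425 / 461243193401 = -11561.67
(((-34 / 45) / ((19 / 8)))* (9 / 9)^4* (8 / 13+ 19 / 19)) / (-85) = 112 / 18525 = 0.01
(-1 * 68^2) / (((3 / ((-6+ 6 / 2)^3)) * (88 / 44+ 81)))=41616 / 83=501.40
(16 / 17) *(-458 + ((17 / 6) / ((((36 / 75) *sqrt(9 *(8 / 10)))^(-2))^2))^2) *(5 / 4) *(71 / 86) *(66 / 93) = -118338961207274403464 / 432224273681640625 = -273.79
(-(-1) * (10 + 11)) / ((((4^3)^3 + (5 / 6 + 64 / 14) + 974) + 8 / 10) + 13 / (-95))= 83790 / 1049865031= 0.00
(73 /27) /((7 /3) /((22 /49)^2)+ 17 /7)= 247324 /1280997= 0.19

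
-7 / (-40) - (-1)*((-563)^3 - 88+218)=-7138136673 / 40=-178453416.82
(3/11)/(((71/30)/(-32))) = -2880/781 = -3.69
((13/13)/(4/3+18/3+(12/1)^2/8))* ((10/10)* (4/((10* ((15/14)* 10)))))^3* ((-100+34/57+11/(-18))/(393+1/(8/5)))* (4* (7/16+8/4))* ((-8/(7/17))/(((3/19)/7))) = 8297093168/1893090234375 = 0.00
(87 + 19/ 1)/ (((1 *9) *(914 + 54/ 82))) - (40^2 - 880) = -243002134/ 337509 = -719.99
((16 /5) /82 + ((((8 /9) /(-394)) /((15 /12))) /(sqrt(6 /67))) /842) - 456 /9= -50.63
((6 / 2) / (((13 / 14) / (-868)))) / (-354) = 6076 / 767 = 7.92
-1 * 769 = -769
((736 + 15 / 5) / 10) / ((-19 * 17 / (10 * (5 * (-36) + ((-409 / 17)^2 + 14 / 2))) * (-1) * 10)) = 43336438 / 466735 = 92.85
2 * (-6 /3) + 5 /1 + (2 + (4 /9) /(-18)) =241 /81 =2.98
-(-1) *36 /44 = 9 /11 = 0.82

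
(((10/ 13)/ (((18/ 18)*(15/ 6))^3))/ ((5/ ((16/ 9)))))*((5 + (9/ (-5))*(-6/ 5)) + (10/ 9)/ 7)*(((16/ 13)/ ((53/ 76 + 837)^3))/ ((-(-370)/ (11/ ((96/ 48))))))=56996700028928/ 14295315469699176732421875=0.00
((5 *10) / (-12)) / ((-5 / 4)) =10 / 3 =3.33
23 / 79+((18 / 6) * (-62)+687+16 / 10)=198642 / 395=502.89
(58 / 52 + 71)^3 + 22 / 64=26367211667 / 70304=375045.68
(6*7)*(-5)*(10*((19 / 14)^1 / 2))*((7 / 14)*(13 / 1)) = -18525 / 2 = -9262.50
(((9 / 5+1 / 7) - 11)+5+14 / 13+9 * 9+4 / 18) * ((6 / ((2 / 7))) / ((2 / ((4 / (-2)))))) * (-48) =5126416 / 65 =78867.94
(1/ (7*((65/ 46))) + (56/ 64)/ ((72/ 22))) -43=-5586437/ 131040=-42.63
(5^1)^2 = 25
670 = 670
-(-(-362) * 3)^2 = -1179396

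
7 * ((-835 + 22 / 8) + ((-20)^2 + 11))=-11795 / 4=-2948.75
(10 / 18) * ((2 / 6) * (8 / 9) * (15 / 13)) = 200 / 1053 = 0.19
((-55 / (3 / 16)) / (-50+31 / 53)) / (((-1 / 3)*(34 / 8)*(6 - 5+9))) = -18656 / 44523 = -0.42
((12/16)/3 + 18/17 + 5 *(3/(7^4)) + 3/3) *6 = 1133931/81634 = 13.89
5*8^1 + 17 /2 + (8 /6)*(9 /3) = 105 /2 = 52.50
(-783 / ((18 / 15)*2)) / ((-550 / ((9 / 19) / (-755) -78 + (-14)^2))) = 441794961 / 6311800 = 70.00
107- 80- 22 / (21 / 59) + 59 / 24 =-5435 / 168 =-32.35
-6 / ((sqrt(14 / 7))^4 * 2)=-3 / 4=-0.75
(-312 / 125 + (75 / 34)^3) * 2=40471527 / 2456500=16.48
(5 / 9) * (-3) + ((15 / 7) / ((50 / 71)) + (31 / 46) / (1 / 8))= 32687 / 4830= 6.77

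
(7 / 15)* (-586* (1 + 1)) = -8204 / 15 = -546.93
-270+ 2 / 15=-4048 / 15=-269.87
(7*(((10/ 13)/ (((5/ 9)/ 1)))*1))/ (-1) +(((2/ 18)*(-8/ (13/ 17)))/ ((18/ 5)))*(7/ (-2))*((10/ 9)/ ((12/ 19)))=-16849/ 2187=-7.70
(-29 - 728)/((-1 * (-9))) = -757/9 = -84.11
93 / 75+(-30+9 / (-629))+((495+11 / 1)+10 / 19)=142740356 / 298775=477.75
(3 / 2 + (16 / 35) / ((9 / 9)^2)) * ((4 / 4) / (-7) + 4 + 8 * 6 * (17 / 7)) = 115491 / 490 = 235.70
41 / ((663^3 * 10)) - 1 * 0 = 41 / 2914342470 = 0.00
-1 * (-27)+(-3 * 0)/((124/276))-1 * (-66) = 93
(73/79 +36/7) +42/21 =4461/553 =8.07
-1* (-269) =269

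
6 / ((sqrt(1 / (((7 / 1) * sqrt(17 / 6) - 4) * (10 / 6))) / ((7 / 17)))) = 7 * sqrt(-240 + 70 * sqrt(102)) / 17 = 8.90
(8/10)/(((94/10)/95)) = 380/47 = 8.09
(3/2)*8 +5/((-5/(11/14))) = 157/14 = 11.21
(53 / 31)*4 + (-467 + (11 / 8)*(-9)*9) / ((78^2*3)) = 6.81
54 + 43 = 97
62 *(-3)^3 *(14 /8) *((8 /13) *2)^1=-46872 /13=-3605.54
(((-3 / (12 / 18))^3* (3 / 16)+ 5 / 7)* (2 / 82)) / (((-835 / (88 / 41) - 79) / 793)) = 127957687 / 189130704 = 0.68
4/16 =1/4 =0.25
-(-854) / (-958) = -427 / 479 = -0.89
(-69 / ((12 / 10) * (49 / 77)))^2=1600225 / 196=8164.41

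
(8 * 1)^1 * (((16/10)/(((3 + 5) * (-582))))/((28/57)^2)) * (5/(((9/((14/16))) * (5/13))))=-4693/325920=-0.01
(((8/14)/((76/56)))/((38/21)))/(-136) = -21/12274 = -0.00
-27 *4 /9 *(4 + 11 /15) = -284 /5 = -56.80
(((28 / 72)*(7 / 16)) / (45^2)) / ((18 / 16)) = 49 / 656100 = 0.00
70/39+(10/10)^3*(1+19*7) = 5296/39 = 135.79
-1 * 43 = -43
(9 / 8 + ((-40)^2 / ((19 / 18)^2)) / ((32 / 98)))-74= 12490337 / 2888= 4324.91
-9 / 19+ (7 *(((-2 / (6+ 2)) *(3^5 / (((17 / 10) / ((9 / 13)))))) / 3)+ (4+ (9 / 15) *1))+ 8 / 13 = -2224821 / 41990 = -52.98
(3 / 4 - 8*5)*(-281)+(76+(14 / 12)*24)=44533 / 4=11133.25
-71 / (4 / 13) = -923 / 4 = -230.75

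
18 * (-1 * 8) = -144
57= 57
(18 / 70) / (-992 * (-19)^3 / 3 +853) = 27 / 238234045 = 0.00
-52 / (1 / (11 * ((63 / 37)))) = -36036 / 37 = -973.95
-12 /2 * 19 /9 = -38 /3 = -12.67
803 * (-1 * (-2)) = 1606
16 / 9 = 1.78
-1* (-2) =2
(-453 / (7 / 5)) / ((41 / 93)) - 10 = -213515 / 287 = -743.95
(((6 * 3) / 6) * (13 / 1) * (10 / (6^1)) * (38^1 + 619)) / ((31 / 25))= 34439.52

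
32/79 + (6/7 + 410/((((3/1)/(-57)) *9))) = -4301588/4977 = -864.29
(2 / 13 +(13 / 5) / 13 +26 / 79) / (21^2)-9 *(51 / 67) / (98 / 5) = -35197829 / 101149230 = -0.35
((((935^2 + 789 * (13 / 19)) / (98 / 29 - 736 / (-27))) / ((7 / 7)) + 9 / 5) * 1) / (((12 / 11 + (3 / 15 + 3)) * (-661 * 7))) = -71580833577 / 49773175732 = -1.44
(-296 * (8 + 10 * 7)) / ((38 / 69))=-796536 / 19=-41922.95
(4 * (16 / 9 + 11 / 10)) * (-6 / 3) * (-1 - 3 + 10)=-2072 / 15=-138.13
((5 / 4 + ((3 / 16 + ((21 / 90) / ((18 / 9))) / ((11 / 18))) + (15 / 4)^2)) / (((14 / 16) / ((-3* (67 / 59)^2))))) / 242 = -46488084 / 162162385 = -0.29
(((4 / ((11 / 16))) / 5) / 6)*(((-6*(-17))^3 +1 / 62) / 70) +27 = 75884693 / 25575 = 2967.14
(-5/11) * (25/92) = -0.12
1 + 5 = 6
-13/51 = -0.25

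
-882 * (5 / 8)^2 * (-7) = 77175 / 32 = 2411.72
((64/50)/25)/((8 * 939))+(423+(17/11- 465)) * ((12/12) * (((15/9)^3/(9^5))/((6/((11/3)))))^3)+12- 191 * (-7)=6237100702892170138843374766567/4623499385752054738376295000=1349.00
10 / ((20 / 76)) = 38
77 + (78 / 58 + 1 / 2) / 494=77.00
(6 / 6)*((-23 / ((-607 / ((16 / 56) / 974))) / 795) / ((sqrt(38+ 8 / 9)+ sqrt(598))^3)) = 207 / (548354695*(5*sqrt(14)+ 3*sqrt(598))^3) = 0.00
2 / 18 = 1 / 9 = 0.11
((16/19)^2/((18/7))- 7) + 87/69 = -408260/74727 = -5.46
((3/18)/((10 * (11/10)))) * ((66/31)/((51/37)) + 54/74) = 0.03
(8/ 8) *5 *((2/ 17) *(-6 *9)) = -540/ 17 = -31.76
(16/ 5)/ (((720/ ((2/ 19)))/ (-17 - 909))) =-1852/ 4275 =-0.43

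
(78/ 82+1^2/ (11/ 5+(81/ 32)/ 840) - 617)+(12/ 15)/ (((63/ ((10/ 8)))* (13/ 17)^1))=-408012289255/ 662815881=-615.57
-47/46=-1.02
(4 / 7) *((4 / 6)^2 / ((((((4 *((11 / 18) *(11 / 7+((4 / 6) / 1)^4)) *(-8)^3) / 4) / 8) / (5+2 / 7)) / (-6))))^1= 8991 / 77231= 0.12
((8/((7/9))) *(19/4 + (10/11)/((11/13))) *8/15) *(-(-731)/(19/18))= 1780435296/80465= 22126.83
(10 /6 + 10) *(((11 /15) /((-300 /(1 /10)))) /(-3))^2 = 847 /10935000000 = 0.00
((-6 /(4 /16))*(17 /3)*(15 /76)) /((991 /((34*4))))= -69360 /18829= -3.68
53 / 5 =10.60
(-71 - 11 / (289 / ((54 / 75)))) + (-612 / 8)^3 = -447768.15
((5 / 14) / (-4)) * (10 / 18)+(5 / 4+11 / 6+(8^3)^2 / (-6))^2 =1923873776957 / 1008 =1908604937.46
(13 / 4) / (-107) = -13 / 428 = -0.03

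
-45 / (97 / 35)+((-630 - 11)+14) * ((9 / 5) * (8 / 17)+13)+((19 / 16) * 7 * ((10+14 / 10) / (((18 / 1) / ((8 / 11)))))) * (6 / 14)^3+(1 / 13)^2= -26130475114243 / 3004181180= -8698.04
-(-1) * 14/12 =7/6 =1.17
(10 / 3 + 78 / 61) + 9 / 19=17683 / 3477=5.09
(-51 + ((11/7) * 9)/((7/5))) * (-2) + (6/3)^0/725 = 81.80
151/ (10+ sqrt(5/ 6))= 1812/ 119-151 * sqrt(30)/ 595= 13.84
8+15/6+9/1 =39/2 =19.50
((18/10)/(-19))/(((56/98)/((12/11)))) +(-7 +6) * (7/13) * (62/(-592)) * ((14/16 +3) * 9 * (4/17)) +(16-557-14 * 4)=-81582965493/136719440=-596.72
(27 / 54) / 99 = 0.01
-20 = -20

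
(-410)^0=1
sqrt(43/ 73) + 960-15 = sqrt(3139)/ 73 + 945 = 945.77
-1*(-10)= 10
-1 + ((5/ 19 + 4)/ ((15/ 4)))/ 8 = -163/ 190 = -0.86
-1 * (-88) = 88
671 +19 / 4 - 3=2691 / 4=672.75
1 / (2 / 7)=7 / 2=3.50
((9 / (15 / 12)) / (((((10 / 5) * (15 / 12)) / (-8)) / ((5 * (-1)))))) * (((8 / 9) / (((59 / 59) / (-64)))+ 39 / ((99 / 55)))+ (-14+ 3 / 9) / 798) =-2699616 / 665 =-4059.57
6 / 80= 3 / 40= 0.08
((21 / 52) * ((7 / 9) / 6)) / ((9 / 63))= 343 / 936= 0.37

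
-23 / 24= -0.96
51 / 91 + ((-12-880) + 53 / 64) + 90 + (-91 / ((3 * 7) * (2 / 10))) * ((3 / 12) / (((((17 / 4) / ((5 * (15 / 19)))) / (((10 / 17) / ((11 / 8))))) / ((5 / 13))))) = -281926627161 / 351775424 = -801.44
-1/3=-0.33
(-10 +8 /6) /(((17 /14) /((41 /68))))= -3731 /867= -4.30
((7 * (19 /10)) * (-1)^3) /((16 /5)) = -133 /32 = -4.16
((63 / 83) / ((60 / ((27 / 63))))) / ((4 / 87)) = 783 / 6640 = 0.12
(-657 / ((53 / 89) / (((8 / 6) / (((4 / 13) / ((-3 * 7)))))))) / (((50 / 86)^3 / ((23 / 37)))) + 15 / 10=19460859548721 / 61281250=317566.30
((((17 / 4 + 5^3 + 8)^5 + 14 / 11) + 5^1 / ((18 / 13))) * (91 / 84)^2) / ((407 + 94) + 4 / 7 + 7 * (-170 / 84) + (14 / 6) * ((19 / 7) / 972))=52568328845868638985 / 448263901184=117270939.52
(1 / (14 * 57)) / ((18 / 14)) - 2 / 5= -0.40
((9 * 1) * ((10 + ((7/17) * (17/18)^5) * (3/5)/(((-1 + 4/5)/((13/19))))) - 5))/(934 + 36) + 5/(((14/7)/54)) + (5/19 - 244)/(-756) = 1222142351123/9028635840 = 135.36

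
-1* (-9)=9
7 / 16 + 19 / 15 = 409 / 240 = 1.70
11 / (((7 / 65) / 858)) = 613470 / 7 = 87638.57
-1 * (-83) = 83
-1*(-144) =144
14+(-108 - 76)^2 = 33870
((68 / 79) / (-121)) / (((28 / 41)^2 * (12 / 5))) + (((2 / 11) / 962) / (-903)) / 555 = -1640186299853 / 258081155251920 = -0.01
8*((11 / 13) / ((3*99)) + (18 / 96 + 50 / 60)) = 5749 / 702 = 8.19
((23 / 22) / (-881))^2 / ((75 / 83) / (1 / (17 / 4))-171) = -43907 / 5212027449057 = -0.00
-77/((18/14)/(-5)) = 2695/9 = 299.44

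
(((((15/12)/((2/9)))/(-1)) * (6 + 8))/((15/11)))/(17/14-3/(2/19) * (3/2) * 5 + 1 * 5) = 0.28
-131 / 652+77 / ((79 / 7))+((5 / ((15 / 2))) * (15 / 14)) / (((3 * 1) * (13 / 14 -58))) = 817051283 / 123464676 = 6.62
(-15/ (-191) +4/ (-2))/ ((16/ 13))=-4771/ 3056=-1.56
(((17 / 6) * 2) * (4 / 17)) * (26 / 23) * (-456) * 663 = -10480704 / 23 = -455682.78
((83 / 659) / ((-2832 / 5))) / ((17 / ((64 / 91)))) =-1660 / 180446721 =-0.00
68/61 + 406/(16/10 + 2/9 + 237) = 1845266/655567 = 2.81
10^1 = 10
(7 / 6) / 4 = 7 / 24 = 0.29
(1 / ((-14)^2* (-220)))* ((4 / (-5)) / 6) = 1 / 323400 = 0.00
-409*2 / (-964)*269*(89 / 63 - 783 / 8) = -5348890957 / 242928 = -22018.42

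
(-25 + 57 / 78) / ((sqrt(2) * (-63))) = 631 * sqrt(2) / 3276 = 0.27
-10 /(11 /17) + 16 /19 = -3054 /209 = -14.61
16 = 16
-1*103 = -103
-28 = -28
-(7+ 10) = -17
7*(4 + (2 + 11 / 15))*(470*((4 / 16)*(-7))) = -232603 / 6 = -38767.17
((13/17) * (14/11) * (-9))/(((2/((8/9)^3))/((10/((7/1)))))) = -66560/15147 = -4.39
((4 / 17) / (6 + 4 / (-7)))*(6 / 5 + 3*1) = 294 / 1615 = 0.18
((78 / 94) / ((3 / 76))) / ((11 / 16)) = 15808 / 517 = 30.58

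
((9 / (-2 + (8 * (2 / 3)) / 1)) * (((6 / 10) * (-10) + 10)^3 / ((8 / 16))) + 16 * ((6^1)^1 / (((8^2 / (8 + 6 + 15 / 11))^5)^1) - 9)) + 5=5584373874734791 / 27019874140160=206.68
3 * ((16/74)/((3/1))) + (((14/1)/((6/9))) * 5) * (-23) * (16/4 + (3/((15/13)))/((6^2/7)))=-4831031/444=-10880.70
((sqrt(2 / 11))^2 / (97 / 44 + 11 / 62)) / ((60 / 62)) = 3844 / 48735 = 0.08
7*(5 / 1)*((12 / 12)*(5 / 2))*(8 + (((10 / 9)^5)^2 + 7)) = 10902809052625 / 6973568802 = 1563.45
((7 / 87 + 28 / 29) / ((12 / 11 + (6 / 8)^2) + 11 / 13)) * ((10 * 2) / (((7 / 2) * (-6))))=-594880 / 1492659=-0.40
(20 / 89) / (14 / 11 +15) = 220 / 15931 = 0.01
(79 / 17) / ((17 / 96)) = 7584 / 289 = 26.24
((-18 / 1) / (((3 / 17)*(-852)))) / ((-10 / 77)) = -1309 / 1420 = -0.92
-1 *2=-2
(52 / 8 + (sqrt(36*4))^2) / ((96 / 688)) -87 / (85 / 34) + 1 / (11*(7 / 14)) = 689017 / 660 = 1043.97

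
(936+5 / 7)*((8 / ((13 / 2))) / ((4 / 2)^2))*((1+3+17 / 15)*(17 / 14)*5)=2452318 / 273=8982.85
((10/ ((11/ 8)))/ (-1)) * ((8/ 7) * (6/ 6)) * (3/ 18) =-320/ 231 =-1.39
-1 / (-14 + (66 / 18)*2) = 3 / 20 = 0.15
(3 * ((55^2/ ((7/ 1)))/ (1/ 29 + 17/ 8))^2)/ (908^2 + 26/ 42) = 492523240000/ 3380043582811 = 0.15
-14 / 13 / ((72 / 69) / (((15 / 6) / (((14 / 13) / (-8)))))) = 115 / 6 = 19.17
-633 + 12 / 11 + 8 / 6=-20809 / 33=-630.58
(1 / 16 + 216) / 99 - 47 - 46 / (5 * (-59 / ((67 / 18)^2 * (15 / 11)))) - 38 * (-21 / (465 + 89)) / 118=-295534033 / 7060176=-41.86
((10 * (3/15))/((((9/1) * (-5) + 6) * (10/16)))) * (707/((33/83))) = -938896/6435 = -145.90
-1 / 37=-0.03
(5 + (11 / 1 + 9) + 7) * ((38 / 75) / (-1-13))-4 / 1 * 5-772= -416408 / 525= -793.16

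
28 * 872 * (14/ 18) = 170912/ 9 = 18990.22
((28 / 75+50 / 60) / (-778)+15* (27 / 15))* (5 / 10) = 3150719 / 233400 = 13.50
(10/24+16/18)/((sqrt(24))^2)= 47/864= 0.05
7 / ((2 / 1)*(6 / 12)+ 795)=7 / 796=0.01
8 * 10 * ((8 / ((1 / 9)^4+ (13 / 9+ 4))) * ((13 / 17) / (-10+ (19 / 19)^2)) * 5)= -15163200 / 303637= -49.94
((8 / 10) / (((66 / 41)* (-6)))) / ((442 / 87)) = -1189 / 72930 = -0.02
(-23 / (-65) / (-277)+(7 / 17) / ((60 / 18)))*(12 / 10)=224517 / 1530425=0.15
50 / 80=5 / 8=0.62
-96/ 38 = -48/ 19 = -2.53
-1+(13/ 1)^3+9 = 2205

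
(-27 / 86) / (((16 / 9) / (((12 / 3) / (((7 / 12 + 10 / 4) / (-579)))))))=422091 / 3182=132.65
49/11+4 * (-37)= -1579/11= -143.55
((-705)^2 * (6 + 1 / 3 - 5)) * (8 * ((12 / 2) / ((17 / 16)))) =508953600 / 17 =29938447.06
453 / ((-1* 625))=-453 / 625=-0.72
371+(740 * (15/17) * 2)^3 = 2226959052.05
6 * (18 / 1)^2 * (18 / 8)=4374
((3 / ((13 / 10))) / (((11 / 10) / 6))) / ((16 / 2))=225 / 143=1.57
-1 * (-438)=438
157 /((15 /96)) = 1004.80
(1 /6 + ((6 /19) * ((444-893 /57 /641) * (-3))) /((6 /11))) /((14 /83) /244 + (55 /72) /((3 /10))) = -302.69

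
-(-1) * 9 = 9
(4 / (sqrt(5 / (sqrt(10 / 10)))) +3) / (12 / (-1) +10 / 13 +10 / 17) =-221 / 784 - 221 * sqrt(5) / 2940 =-0.45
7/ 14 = 1/ 2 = 0.50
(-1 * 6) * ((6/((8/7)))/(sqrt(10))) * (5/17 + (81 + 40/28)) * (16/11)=-354384 * sqrt(10)/935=-1198.57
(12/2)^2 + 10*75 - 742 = 44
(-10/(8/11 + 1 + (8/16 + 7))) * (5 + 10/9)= -12100/1827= -6.62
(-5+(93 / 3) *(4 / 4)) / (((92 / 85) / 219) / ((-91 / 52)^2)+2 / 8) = 103.33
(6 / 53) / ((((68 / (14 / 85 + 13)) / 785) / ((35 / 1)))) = 18446715 / 30634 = 602.16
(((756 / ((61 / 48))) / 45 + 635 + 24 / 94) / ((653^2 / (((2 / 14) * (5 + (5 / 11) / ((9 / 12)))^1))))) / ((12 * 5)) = 343947893 / 16944052397580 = 0.00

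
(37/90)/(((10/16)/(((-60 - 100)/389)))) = -4736/17505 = -0.27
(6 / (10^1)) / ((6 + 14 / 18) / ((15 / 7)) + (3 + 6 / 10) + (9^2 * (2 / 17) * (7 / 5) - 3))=1377 / 39254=0.04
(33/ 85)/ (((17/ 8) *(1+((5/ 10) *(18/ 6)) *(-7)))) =-0.02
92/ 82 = 1.12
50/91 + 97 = 8877/91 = 97.55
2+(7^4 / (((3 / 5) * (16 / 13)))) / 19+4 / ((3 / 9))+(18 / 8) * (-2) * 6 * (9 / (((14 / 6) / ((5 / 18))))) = 156.20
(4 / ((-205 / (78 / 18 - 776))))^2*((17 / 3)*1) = 58308368 / 45387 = 1284.69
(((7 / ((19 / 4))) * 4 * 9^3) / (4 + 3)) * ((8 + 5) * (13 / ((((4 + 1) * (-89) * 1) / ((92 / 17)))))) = -181351872 / 143735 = -1261.71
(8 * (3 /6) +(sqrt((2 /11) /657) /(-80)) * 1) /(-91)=-4 /91 +sqrt(1606) /17537520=-0.04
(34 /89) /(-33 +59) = 17 /1157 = 0.01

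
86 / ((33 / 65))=5590 / 33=169.39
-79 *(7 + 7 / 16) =-9401 / 16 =-587.56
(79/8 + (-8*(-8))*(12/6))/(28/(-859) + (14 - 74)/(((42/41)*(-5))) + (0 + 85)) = 6632339/4650776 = 1.43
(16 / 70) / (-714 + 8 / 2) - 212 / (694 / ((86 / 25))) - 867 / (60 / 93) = -927761235 / 689836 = -1344.90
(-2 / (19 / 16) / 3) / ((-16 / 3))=2 / 19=0.11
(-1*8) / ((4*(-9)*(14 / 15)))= 5 / 21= 0.24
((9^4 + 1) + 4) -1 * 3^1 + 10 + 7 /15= 98602 /15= 6573.47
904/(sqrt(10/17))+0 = 452* sqrt(170)/5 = 1178.67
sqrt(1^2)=1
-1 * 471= -471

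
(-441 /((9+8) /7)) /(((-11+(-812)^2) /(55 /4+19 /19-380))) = 4510107 /44834644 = 0.10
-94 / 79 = -1.19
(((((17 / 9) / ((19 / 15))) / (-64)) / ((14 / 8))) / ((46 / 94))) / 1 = -3995 / 146832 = -0.03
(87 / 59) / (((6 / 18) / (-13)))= -3393 / 59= -57.51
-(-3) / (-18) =-1 / 6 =-0.17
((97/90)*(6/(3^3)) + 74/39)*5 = 10.68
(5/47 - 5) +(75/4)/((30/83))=17665/376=46.98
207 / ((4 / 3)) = 621 / 4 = 155.25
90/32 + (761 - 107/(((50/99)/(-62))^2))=-16117280707/10000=-1611728.07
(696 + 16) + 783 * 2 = 2278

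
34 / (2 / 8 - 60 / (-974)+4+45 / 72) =132464 / 19233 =6.89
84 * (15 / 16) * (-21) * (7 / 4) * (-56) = 324135 / 2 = 162067.50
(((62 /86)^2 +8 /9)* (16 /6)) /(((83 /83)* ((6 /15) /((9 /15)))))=93764 /16641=5.63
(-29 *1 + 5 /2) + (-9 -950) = -1971 /2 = -985.50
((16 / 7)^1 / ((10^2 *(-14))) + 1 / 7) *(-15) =-519 / 245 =-2.12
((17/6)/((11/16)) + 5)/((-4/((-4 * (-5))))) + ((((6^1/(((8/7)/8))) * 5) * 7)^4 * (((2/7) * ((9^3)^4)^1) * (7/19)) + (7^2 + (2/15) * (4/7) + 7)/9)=27417884436797423411504123167/197505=138821216864370134485223.80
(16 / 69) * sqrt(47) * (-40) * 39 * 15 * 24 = -892785.07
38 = 38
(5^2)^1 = 25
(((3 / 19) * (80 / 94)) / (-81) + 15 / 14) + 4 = 1711321 / 337554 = 5.07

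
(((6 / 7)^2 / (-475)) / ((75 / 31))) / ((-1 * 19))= 372 / 11055625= 0.00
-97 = -97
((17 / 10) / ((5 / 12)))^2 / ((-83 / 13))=-135252 / 51875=-2.61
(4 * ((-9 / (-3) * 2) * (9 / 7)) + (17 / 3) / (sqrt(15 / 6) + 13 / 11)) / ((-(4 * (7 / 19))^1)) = -1320329 / 78498 - 39083 * sqrt(10) / 22428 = -22.33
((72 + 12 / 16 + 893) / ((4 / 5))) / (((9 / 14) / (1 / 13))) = 135205 / 936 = 144.45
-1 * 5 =-5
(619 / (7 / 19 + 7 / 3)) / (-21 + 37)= 35283 / 2464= 14.32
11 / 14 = 0.79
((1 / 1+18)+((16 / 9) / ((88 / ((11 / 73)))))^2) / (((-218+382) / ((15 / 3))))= 41006675 / 70790436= 0.58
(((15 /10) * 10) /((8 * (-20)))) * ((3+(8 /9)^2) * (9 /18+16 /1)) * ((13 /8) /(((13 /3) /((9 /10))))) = -10131 /5120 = -1.98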